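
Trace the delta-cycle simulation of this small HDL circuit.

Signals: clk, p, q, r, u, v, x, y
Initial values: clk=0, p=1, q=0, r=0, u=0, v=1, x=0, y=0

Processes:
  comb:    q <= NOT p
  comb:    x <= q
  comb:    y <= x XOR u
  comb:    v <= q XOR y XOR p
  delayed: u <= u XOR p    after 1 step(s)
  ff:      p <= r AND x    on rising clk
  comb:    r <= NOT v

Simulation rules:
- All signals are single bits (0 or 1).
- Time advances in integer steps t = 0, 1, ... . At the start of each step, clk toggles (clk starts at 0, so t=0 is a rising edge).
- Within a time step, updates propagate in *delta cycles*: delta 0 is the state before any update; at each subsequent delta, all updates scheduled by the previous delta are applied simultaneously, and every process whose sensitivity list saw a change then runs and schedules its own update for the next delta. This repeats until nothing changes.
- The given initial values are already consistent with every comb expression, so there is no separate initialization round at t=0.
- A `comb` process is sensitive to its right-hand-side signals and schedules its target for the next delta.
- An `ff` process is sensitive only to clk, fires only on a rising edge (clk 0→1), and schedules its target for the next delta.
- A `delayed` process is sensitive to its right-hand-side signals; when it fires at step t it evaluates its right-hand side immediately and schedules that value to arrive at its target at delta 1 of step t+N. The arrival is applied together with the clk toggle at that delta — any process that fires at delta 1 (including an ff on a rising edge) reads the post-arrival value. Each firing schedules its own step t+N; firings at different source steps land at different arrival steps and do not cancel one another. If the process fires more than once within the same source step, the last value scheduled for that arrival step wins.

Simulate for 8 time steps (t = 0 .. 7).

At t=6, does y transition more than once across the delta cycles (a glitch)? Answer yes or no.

no

t0.Δ0 p=1 x=0 u=0 clk=0 q=0 y=0 v=1 r=0
t0.Δ1 p=1 x=0 u=0 clk=1 q=0 y=0 v=1 r=0
t0.Δ2 p=0 x=0 u=0 clk=1 q=0 y=0 v=1 r=0
t0.Δ3 p=0 x=0 u=0 clk=1 q=1 y=0 v=0 r=0
t0.Δ4 p=0 x=1 u=0 clk=1 q=1 y=0 v=1 r=1
t0.Δ5 p=0 x=1 u=0 clk=1 q=1 y=1 v=1 r=0
t0.Δ6 p=0 x=1 u=0 clk=1 q=1 y=1 v=0 r=0
t0.Δ7 p=0 x=1 u=0 clk=1 q=1 y=1 v=0 r=1
t1.Δ0 p=0 x=1 u=0 clk=1 q=1 y=1 v=0 r=1
t1.Δ1 p=0 x=1 u=0 clk=0 q=1 y=1 v=0 r=1
t2.Δ0 p=0 x=1 u=0 clk=0 q=1 y=1 v=0 r=1
t2.Δ1 p=0 x=1 u=0 clk=1 q=1 y=1 v=0 r=1
t2.Δ2 p=1 x=1 u=0 clk=1 q=1 y=1 v=0 r=1
t2.Δ3 p=1 x=1 u=0 clk=1 q=0 y=1 v=1 r=1
t2.Δ4 p=1 x=0 u=0 clk=1 q=0 y=1 v=0 r=0
t2.Δ5 p=1 x=0 u=0 clk=1 q=0 y=0 v=0 r=1
t2.Δ6 p=1 x=0 u=0 clk=1 q=0 y=0 v=1 r=1
t2.Δ7 p=1 x=0 u=0 clk=1 q=0 y=0 v=1 r=0
t3.Δ0 p=1 x=0 u=0 clk=1 q=0 y=0 v=1 r=0
t3.Δ1 p=1 x=0 u=1 clk=0 q=0 y=0 v=1 r=0
t3.Δ2 p=1 x=0 u=1 clk=0 q=0 y=1 v=1 r=0
t3.Δ3 p=1 x=0 u=1 clk=0 q=0 y=1 v=0 r=0
t3.Δ4 p=1 x=0 u=1 clk=0 q=0 y=1 v=0 r=1
t4.Δ0 p=1 x=0 u=1 clk=0 q=0 y=1 v=0 r=1
t4.Δ1 p=1 x=0 u=0 clk=1 q=0 y=1 v=0 r=1
t4.Δ2 p=0 x=0 u=0 clk=1 q=0 y=0 v=0 r=1
t4.Δ3 p=0 x=0 u=0 clk=1 q=1 y=0 v=0 r=1
t4.Δ4 p=0 x=1 u=0 clk=1 q=1 y=0 v=1 r=1
t4.Δ5 p=0 x=1 u=0 clk=1 q=1 y=1 v=1 r=0
t4.Δ6 p=0 x=1 u=0 clk=1 q=1 y=1 v=0 r=0
t4.Δ7 p=0 x=1 u=0 clk=1 q=1 y=1 v=0 r=1
t5.Δ0 p=0 x=1 u=0 clk=1 q=1 y=1 v=0 r=1
t5.Δ1 p=0 x=1 u=0 clk=0 q=1 y=1 v=0 r=1
t6.Δ0 p=0 x=1 u=0 clk=0 q=1 y=1 v=0 r=1
t6.Δ1 p=0 x=1 u=0 clk=1 q=1 y=1 v=0 r=1
t6.Δ2 p=1 x=1 u=0 clk=1 q=1 y=1 v=0 r=1
t6.Δ3 p=1 x=1 u=0 clk=1 q=0 y=1 v=1 r=1
t6.Δ4 p=1 x=0 u=0 clk=1 q=0 y=1 v=0 r=0
t6.Δ5 p=1 x=0 u=0 clk=1 q=0 y=0 v=0 r=1
t6.Δ6 p=1 x=0 u=0 clk=1 q=0 y=0 v=1 r=1
t6.Δ7 p=1 x=0 u=0 clk=1 q=0 y=0 v=1 r=0
t7.Δ0 p=1 x=0 u=0 clk=1 q=0 y=0 v=1 r=0
t7.Δ1 p=1 x=0 u=1 clk=0 q=0 y=0 v=1 r=0
t7.Δ2 p=1 x=0 u=1 clk=0 q=0 y=1 v=1 r=0
t7.Δ3 p=1 x=0 u=1 clk=0 q=0 y=1 v=0 r=0
t7.Δ4 p=1 x=0 u=1 clk=0 q=0 y=1 v=0 r=1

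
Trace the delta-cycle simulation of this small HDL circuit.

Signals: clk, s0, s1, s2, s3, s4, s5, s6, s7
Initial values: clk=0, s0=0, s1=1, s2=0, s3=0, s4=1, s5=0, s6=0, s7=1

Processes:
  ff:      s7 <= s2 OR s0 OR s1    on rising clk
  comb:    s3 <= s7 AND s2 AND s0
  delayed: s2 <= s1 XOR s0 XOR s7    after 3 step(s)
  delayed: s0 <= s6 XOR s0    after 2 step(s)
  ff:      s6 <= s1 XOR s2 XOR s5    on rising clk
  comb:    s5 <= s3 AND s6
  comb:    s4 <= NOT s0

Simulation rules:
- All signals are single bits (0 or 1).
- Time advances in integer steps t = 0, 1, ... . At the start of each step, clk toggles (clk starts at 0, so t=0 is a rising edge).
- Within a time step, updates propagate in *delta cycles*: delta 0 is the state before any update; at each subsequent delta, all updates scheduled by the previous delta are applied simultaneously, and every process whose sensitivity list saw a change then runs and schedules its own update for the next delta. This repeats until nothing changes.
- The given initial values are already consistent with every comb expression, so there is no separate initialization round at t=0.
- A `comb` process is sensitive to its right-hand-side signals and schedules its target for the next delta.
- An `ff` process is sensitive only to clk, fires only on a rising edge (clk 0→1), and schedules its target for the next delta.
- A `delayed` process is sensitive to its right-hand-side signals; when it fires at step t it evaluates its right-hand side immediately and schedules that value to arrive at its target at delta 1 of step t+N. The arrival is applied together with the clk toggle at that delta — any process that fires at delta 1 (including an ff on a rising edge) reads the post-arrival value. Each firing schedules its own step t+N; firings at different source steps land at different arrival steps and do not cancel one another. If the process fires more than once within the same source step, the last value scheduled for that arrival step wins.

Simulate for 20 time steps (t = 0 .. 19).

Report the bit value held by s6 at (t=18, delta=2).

t0.Δ0 s0=0 s6=0 s7=1 s1=1 clk=0 s2=0 s3=0 s4=1 s5=0
t0.Δ1 s0=0 s6=0 s7=1 s1=1 clk=1 s2=0 s3=0 s4=1 s5=0
t0.Δ2 s0=0 s6=1 s7=1 s1=1 clk=1 s2=0 s3=0 s4=1 s5=0
t1.Δ0 s0=0 s6=1 s7=1 s1=1 clk=1 s2=0 s3=0 s4=1 s5=0
t1.Δ1 s0=0 s6=1 s7=1 s1=1 clk=0 s2=0 s3=0 s4=1 s5=0
t2.Δ0 s0=0 s6=1 s7=1 s1=1 clk=0 s2=0 s3=0 s4=1 s5=0
t2.Δ1 s0=1 s6=1 s7=1 s1=1 clk=1 s2=0 s3=0 s4=1 s5=0
t2.Δ2 s0=1 s6=1 s7=1 s1=1 clk=1 s2=0 s3=0 s4=0 s5=0
t3.Δ0 s0=1 s6=1 s7=1 s1=1 clk=1 s2=0 s3=0 s4=0 s5=0
t3.Δ1 s0=1 s6=1 s7=1 s1=1 clk=0 s2=0 s3=0 s4=0 s5=0
t4.Δ0 s0=1 s6=1 s7=1 s1=1 clk=0 s2=0 s3=0 s4=0 s5=0
t4.Δ1 s0=0 s6=1 s7=1 s1=1 clk=1 s2=0 s3=0 s4=0 s5=0
t4.Δ2 s0=0 s6=1 s7=1 s1=1 clk=1 s2=0 s3=0 s4=1 s5=0
t5.Δ0 s0=0 s6=1 s7=1 s1=1 clk=1 s2=0 s3=0 s4=1 s5=0
t5.Δ1 s0=0 s6=1 s7=1 s1=1 clk=0 s2=1 s3=0 s4=1 s5=0
t6.Δ0 s0=0 s6=1 s7=1 s1=1 clk=0 s2=1 s3=0 s4=1 s5=0
t6.Δ1 s0=1 s6=1 s7=1 s1=1 clk=1 s2=1 s3=0 s4=1 s5=0
t6.Δ2 s0=1 s6=0 s7=1 s1=1 clk=1 s2=1 s3=1 s4=0 s5=0
t7.Δ0 s0=1 s6=0 s7=1 s1=1 clk=1 s2=1 s3=1 s4=0 s5=0
t7.Δ1 s0=1 s6=0 s7=1 s1=1 clk=0 s2=0 s3=1 s4=0 s5=0
t7.Δ2 s0=1 s6=0 s7=1 s1=1 clk=0 s2=0 s3=0 s4=0 s5=0
t8.Δ0 s0=1 s6=0 s7=1 s1=1 clk=0 s2=0 s3=0 s4=0 s5=0
t8.Δ1 s0=1 s6=0 s7=1 s1=1 clk=1 s2=0 s3=0 s4=0 s5=0
t8.Δ2 s0=1 s6=1 s7=1 s1=1 clk=1 s2=0 s3=0 s4=0 s5=0
t9.Δ0 s0=1 s6=1 s7=1 s1=1 clk=1 s2=0 s3=0 s4=0 s5=0
t9.Δ1 s0=1 s6=1 s7=1 s1=1 clk=0 s2=1 s3=0 s4=0 s5=0
t9.Δ2 s0=1 s6=1 s7=1 s1=1 clk=0 s2=1 s3=1 s4=0 s5=0
t9.Δ3 s0=1 s6=1 s7=1 s1=1 clk=0 s2=1 s3=1 s4=0 s5=1
t10.Δ0 s0=1 s6=1 s7=1 s1=1 clk=0 s2=1 s3=1 s4=0 s5=1
t10.Δ1 s0=0 s6=1 s7=1 s1=1 clk=1 s2=1 s3=1 s4=0 s5=1
t10.Δ2 s0=0 s6=1 s7=1 s1=1 clk=1 s2=1 s3=0 s4=1 s5=1
t10.Δ3 s0=0 s6=1 s7=1 s1=1 clk=1 s2=1 s3=0 s4=1 s5=0
t11.Δ0 s0=0 s6=1 s7=1 s1=1 clk=1 s2=1 s3=0 s4=1 s5=0
t11.Δ1 s0=0 s6=1 s7=1 s1=1 clk=0 s2=1 s3=0 s4=1 s5=0
t12.Δ0 s0=0 s6=1 s7=1 s1=1 clk=0 s2=1 s3=0 s4=1 s5=0
t12.Δ1 s0=1 s6=1 s7=1 s1=1 clk=1 s2=1 s3=0 s4=1 s5=0
t12.Δ2 s0=1 s6=0 s7=1 s1=1 clk=1 s2=1 s3=1 s4=0 s5=0
t13.Δ0 s0=1 s6=0 s7=1 s1=1 clk=1 s2=1 s3=1 s4=0 s5=0
t13.Δ1 s0=1 s6=0 s7=1 s1=1 clk=0 s2=0 s3=1 s4=0 s5=0
t13.Δ2 s0=1 s6=0 s7=1 s1=1 clk=0 s2=0 s3=0 s4=0 s5=0
t14.Δ0 s0=1 s6=0 s7=1 s1=1 clk=0 s2=0 s3=0 s4=0 s5=0
t14.Δ1 s0=1 s6=0 s7=1 s1=1 clk=1 s2=0 s3=0 s4=0 s5=0
t14.Δ2 s0=1 s6=1 s7=1 s1=1 clk=1 s2=0 s3=0 s4=0 s5=0
t15.Δ0 s0=1 s6=1 s7=1 s1=1 clk=1 s2=0 s3=0 s4=0 s5=0
t15.Δ1 s0=1 s6=1 s7=1 s1=1 clk=0 s2=1 s3=0 s4=0 s5=0
t15.Δ2 s0=1 s6=1 s7=1 s1=1 clk=0 s2=1 s3=1 s4=0 s5=0
t15.Δ3 s0=1 s6=1 s7=1 s1=1 clk=0 s2=1 s3=1 s4=0 s5=1
t16.Δ0 s0=1 s6=1 s7=1 s1=1 clk=0 s2=1 s3=1 s4=0 s5=1
t16.Δ1 s0=0 s6=1 s7=1 s1=1 clk=1 s2=1 s3=1 s4=0 s5=1
t16.Δ2 s0=0 s6=1 s7=1 s1=1 clk=1 s2=1 s3=0 s4=1 s5=1
t16.Δ3 s0=0 s6=1 s7=1 s1=1 clk=1 s2=1 s3=0 s4=1 s5=0
t17.Δ0 s0=0 s6=1 s7=1 s1=1 clk=1 s2=1 s3=0 s4=1 s5=0
t17.Δ1 s0=0 s6=1 s7=1 s1=1 clk=0 s2=1 s3=0 s4=1 s5=0
t18.Δ0 s0=0 s6=1 s7=1 s1=1 clk=0 s2=1 s3=0 s4=1 s5=0
t18.Δ1 s0=1 s6=1 s7=1 s1=1 clk=1 s2=1 s3=0 s4=1 s5=0
t18.Δ2 s0=1 s6=0 s7=1 s1=1 clk=1 s2=1 s3=1 s4=0 s5=0
t19.Δ0 s0=1 s6=0 s7=1 s1=1 clk=1 s2=1 s3=1 s4=0 s5=0
t19.Δ1 s0=1 s6=0 s7=1 s1=1 clk=0 s2=0 s3=1 s4=0 s5=0
t19.Δ2 s0=1 s6=0 s7=1 s1=1 clk=0 s2=0 s3=0 s4=0 s5=0

0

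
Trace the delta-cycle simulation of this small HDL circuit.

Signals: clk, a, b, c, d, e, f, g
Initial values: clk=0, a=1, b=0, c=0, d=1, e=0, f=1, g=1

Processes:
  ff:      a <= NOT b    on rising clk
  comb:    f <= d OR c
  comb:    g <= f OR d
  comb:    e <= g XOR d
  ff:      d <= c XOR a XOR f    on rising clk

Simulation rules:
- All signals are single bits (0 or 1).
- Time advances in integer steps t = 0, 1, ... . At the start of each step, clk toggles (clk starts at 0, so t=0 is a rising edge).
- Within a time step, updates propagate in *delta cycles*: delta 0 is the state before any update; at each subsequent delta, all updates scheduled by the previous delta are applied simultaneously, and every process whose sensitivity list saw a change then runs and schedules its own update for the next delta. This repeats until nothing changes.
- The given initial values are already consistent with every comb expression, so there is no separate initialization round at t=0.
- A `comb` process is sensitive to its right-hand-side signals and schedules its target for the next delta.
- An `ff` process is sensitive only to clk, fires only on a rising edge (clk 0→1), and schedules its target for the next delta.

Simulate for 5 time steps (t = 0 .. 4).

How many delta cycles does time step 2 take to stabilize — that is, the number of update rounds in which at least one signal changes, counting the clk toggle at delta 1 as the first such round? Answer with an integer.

4

t0.Δ0 e=0 g=1 f=1 c=0 b=0 d=1 a=1 clk=0
t0.Δ1 e=0 g=1 f=1 c=0 b=0 d=1 a=1 clk=1
t0.Δ2 e=0 g=1 f=1 c=0 b=0 d=0 a=1 clk=1
t0.Δ3 e=1 g=1 f=0 c=0 b=0 d=0 a=1 clk=1
t0.Δ4 e=1 g=0 f=0 c=0 b=0 d=0 a=1 clk=1
t0.Δ5 e=0 g=0 f=0 c=0 b=0 d=0 a=1 clk=1
t1.Δ0 e=0 g=0 f=0 c=0 b=0 d=0 a=1 clk=1
t1.Δ1 e=0 g=0 f=0 c=0 b=0 d=0 a=1 clk=0
t2.Δ0 e=0 g=0 f=0 c=0 b=0 d=0 a=1 clk=0
t2.Δ1 e=0 g=0 f=0 c=0 b=0 d=0 a=1 clk=1
t2.Δ2 e=0 g=0 f=0 c=0 b=0 d=1 a=1 clk=1
t2.Δ3 e=1 g=1 f=1 c=0 b=0 d=1 a=1 clk=1
t2.Δ4 e=0 g=1 f=1 c=0 b=0 d=1 a=1 clk=1
t3.Δ0 e=0 g=1 f=1 c=0 b=0 d=1 a=1 clk=1
t3.Δ1 e=0 g=1 f=1 c=0 b=0 d=1 a=1 clk=0
t4.Δ0 e=0 g=1 f=1 c=0 b=0 d=1 a=1 clk=0
t4.Δ1 e=0 g=1 f=1 c=0 b=0 d=1 a=1 clk=1
t4.Δ2 e=0 g=1 f=1 c=0 b=0 d=0 a=1 clk=1
t4.Δ3 e=1 g=1 f=0 c=0 b=0 d=0 a=1 clk=1
t4.Δ4 e=1 g=0 f=0 c=0 b=0 d=0 a=1 clk=1
t4.Δ5 e=0 g=0 f=0 c=0 b=0 d=0 a=1 clk=1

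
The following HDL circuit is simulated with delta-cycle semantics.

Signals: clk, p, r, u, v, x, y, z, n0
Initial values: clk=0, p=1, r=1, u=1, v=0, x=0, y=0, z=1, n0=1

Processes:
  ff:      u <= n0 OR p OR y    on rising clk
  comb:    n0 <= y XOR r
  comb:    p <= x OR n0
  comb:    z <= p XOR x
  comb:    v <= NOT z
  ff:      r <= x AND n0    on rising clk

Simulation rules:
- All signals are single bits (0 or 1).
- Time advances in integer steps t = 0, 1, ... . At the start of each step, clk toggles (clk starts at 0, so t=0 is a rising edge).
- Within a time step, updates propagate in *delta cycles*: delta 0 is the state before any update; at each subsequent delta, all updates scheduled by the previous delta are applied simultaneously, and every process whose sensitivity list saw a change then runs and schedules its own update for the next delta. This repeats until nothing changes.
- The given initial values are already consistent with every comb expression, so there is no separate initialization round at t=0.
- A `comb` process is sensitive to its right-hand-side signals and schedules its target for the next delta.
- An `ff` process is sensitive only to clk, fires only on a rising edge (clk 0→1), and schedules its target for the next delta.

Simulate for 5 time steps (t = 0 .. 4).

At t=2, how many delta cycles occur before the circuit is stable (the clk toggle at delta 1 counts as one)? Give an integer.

2

t=0 Δ0: p=1 n0=1 v=0 z=1 clk=0 x=0 u=1 r=1 y=0
  Δ1: clk:0→1
  Δ2: r:1→0
  Δ3: n0:1→0
  Δ4: p:1→0
  Δ5: z:1→0
  Δ6: v:0→1
  (6Δ to stable)
t=1 Δ0: p=0 n0=0 v=1 z=0 clk=1 x=0 u=1 r=0 y=0
  Δ1: clk:1→0
  (1Δ to stable)
t=2 Δ0: p=0 n0=0 v=1 z=0 clk=0 x=0 u=1 r=0 y=0
  Δ1: clk:0→1
  Δ2: u:1→0
  (2Δ to stable)
t=3 Δ0: p=0 n0=0 v=1 z=0 clk=1 x=0 u=0 r=0 y=0
  Δ1: clk:1→0
  (1Δ to stable)
t=4 Δ0: p=0 n0=0 v=1 z=0 clk=0 x=0 u=0 r=0 y=0
  Δ1: clk:0→1
  (1Δ to stable)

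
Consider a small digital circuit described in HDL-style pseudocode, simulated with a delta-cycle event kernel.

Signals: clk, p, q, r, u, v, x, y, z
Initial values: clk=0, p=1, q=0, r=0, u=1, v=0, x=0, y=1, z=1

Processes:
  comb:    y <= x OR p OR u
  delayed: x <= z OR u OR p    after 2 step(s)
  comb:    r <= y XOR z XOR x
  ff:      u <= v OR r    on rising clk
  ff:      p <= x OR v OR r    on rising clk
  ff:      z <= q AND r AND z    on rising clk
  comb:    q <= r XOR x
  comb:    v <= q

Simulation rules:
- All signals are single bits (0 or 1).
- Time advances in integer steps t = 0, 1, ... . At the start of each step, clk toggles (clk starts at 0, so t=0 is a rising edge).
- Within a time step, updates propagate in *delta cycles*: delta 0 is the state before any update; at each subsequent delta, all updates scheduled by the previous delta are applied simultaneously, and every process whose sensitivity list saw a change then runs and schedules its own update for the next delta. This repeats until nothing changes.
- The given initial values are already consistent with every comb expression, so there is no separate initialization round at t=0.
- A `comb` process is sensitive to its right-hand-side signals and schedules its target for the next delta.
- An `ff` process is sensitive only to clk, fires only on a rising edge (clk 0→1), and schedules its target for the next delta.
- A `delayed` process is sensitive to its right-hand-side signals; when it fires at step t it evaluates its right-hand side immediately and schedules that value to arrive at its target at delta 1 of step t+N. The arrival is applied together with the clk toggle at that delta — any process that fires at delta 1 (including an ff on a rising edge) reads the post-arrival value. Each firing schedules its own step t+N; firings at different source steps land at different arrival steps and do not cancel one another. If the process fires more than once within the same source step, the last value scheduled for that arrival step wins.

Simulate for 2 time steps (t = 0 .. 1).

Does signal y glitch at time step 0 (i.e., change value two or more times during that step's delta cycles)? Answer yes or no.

t=0 Δ0: x=0 u=1 y=1 r=0 z=1 v=0 p=1 q=0 clk=0
  Δ1: clk:0→1
  Δ2: u:1→0, z:1→0, p:1→0
  Δ3: y:1→0, r:0→1
  Δ4: r:1→0, q:0→1
  Δ5: v:0→1, q:1→0
  Δ6: v:1→0
  (6Δ to stable)
t=1 Δ0: x=0 u=0 y=0 r=0 z=0 v=0 p=0 q=0 clk=1
  Δ1: clk:1→0
  (1Δ to stable)

no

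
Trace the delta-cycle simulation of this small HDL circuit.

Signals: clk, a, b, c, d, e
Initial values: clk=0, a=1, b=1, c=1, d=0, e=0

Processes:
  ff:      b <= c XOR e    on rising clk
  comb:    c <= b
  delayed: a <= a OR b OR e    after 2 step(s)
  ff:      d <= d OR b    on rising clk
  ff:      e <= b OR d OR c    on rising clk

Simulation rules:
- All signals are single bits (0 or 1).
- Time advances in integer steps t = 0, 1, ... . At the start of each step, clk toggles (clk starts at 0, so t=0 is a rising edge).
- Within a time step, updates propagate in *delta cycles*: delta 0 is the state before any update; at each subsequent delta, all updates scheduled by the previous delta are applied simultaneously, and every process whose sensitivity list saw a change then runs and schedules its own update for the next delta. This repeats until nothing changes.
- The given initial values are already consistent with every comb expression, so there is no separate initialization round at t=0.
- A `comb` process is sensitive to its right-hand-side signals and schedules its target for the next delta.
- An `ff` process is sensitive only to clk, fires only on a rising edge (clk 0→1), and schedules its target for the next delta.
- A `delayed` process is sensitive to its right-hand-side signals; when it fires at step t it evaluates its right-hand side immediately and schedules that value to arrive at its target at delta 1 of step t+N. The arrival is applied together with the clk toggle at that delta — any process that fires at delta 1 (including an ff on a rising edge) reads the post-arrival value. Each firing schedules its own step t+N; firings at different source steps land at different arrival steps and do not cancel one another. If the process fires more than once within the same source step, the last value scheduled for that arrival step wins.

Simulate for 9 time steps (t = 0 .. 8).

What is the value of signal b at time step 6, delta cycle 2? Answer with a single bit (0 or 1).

[bits: a,d,clk,c,b,e]
t=0: Δ0=100110 Δ1=101110 Δ2=111111 | 2Δ
t=1: Δ0=111111 Δ1=110111 | 1Δ
t=2: Δ0=110111 Δ1=111111 Δ2=111101 Δ3=111001 | 3Δ
t=3: Δ0=111001 Δ1=110001 | 1Δ
t=4: Δ0=110001 Δ1=111001 Δ2=111011 Δ3=111111 | 3Δ
t=5: Δ0=111111 Δ1=110111 | 1Δ
t=6: Δ0=110111 Δ1=111111 Δ2=111101 Δ3=111001 | 3Δ
t=7: Δ0=111001 Δ1=110001 | 1Δ
t=8: Δ0=110001 Δ1=111001 Δ2=111011 Δ3=111111 | 3Δ

0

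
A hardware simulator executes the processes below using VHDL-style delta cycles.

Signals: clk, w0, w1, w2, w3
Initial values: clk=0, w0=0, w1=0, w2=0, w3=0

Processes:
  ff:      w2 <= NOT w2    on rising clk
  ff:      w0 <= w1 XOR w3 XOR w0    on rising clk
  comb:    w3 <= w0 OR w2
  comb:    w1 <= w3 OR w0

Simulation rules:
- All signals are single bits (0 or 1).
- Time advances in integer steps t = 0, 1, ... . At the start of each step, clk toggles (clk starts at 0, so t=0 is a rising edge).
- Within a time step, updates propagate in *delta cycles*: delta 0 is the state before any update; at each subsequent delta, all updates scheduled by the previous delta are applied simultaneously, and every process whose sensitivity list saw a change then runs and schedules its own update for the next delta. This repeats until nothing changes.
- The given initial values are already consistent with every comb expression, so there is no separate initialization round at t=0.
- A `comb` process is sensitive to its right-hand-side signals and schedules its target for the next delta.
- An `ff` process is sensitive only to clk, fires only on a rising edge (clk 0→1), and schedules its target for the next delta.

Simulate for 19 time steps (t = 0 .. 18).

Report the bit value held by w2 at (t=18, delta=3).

t0.Δ0 w1=0 w0=0 w2=0 w3=0 clk=0
t0.Δ1 w1=0 w0=0 w2=0 w3=0 clk=1
t0.Δ2 w1=0 w0=0 w2=1 w3=0 clk=1
t0.Δ3 w1=0 w0=0 w2=1 w3=1 clk=1
t0.Δ4 w1=1 w0=0 w2=1 w3=1 clk=1
t1.Δ0 w1=1 w0=0 w2=1 w3=1 clk=1
t1.Δ1 w1=1 w0=0 w2=1 w3=1 clk=0
t2.Δ0 w1=1 w0=0 w2=1 w3=1 clk=0
t2.Δ1 w1=1 w0=0 w2=1 w3=1 clk=1
t2.Δ2 w1=1 w0=0 w2=0 w3=1 clk=1
t2.Δ3 w1=1 w0=0 w2=0 w3=0 clk=1
t2.Δ4 w1=0 w0=0 w2=0 w3=0 clk=1
t3.Δ0 w1=0 w0=0 w2=0 w3=0 clk=1
t3.Δ1 w1=0 w0=0 w2=0 w3=0 clk=0
t4.Δ0 w1=0 w0=0 w2=0 w3=0 clk=0
t4.Δ1 w1=0 w0=0 w2=0 w3=0 clk=1
t4.Δ2 w1=0 w0=0 w2=1 w3=0 clk=1
t4.Δ3 w1=0 w0=0 w2=1 w3=1 clk=1
t4.Δ4 w1=1 w0=0 w2=1 w3=1 clk=1
t5.Δ0 w1=1 w0=0 w2=1 w3=1 clk=1
t5.Δ1 w1=1 w0=0 w2=1 w3=1 clk=0
t6.Δ0 w1=1 w0=0 w2=1 w3=1 clk=0
t6.Δ1 w1=1 w0=0 w2=1 w3=1 clk=1
t6.Δ2 w1=1 w0=0 w2=0 w3=1 clk=1
t6.Δ3 w1=1 w0=0 w2=0 w3=0 clk=1
t6.Δ4 w1=0 w0=0 w2=0 w3=0 clk=1
t7.Δ0 w1=0 w0=0 w2=0 w3=0 clk=1
t7.Δ1 w1=0 w0=0 w2=0 w3=0 clk=0
t8.Δ0 w1=0 w0=0 w2=0 w3=0 clk=0
t8.Δ1 w1=0 w0=0 w2=0 w3=0 clk=1
t8.Δ2 w1=0 w0=0 w2=1 w3=0 clk=1
t8.Δ3 w1=0 w0=0 w2=1 w3=1 clk=1
t8.Δ4 w1=1 w0=0 w2=1 w3=1 clk=1
t9.Δ0 w1=1 w0=0 w2=1 w3=1 clk=1
t9.Δ1 w1=1 w0=0 w2=1 w3=1 clk=0
t10.Δ0 w1=1 w0=0 w2=1 w3=1 clk=0
t10.Δ1 w1=1 w0=0 w2=1 w3=1 clk=1
t10.Δ2 w1=1 w0=0 w2=0 w3=1 clk=1
t10.Δ3 w1=1 w0=0 w2=0 w3=0 clk=1
t10.Δ4 w1=0 w0=0 w2=0 w3=0 clk=1
t11.Δ0 w1=0 w0=0 w2=0 w3=0 clk=1
t11.Δ1 w1=0 w0=0 w2=0 w3=0 clk=0
t12.Δ0 w1=0 w0=0 w2=0 w3=0 clk=0
t12.Δ1 w1=0 w0=0 w2=0 w3=0 clk=1
t12.Δ2 w1=0 w0=0 w2=1 w3=0 clk=1
t12.Δ3 w1=0 w0=0 w2=1 w3=1 clk=1
t12.Δ4 w1=1 w0=0 w2=1 w3=1 clk=1
t13.Δ0 w1=1 w0=0 w2=1 w3=1 clk=1
t13.Δ1 w1=1 w0=0 w2=1 w3=1 clk=0
t14.Δ0 w1=1 w0=0 w2=1 w3=1 clk=0
t14.Δ1 w1=1 w0=0 w2=1 w3=1 clk=1
t14.Δ2 w1=1 w0=0 w2=0 w3=1 clk=1
t14.Δ3 w1=1 w0=0 w2=0 w3=0 clk=1
t14.Δ4 w1=0 w0=0 w2=0 w3=0 clk=1
t15.Δ0 w1=0 w0=0 w2=0 w3=0 clk=1
t15.Δ1 w1=0 w0=0 w2=0 w3=0 clk=0
t16.Δ0 w1=0 w0=0 w2=0 w3=0 clk=0
t16.Δ1 w1=0 w0=0 w2=0 w3=0 clk=1
t16.Δ2 w1=0 w0=0 w2=1 w3=0 clk=1
t16.Δ3 w1=0 w0=0 w2=1 w3=1 clk=1
t16.Δ4 w1=1 w0=0 w2=1 w3=1 clk=1
t17.Δ0 w1=1 w0=0 w2=1 w3=1 clk=1
t17.Δ1 w1=1 w0=0 w2=1 w3=1 clk=0
t18.Δ0 w1=1 w0=0 w2=1 w3=1 clk=0
t18.Δ1 w1=1 w0=0 w2=1 w3=1 clk=1
t18.Δ2 w1=1 w0=0 w2=0 w3=1 clk=1
t18.Δ3 w1=1 w0=0 w2=0 w3=0 clk=1
t18.Δ4 w1=0 w0=0 w2=0 w3=0 clk=1

0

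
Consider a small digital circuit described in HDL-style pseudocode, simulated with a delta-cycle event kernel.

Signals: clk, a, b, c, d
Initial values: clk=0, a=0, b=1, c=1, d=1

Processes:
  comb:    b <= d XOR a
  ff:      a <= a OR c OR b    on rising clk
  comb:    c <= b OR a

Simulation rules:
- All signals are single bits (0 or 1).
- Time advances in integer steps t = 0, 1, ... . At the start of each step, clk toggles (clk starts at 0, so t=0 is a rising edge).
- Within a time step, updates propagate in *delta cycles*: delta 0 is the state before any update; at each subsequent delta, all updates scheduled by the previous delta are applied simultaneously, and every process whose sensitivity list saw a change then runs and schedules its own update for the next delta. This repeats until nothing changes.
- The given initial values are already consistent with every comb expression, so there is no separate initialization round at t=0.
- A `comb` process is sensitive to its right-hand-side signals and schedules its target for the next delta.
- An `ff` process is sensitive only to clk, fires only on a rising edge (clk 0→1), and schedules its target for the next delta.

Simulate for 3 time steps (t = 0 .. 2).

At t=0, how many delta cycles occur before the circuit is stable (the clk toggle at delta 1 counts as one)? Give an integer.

3

[bits: clk,b,d,a,c]
t=0: Δ0=01101 Δ1=11101 Δ2=11111 Δ3=10111 | 3Δ
t=1: Δ0=10111 Δ1=00111 | 1Δ
t=2: Δ0=00111 Δ1=10111 | 1Δ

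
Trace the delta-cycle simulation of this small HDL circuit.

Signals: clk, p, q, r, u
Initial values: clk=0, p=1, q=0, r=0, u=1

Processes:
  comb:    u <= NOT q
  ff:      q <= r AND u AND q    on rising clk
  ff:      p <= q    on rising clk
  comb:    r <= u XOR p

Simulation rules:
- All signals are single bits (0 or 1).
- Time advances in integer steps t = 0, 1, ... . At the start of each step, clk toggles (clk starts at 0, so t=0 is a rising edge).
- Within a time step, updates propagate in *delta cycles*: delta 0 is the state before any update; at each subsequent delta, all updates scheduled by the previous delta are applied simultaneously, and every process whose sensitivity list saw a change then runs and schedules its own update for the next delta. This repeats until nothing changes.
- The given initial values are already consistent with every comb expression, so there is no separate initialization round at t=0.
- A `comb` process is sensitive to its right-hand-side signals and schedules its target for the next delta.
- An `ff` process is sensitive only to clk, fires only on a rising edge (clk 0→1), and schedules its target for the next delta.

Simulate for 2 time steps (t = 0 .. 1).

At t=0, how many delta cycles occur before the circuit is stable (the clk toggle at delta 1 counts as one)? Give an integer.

3

t0.Δ0 u=1 q=0 r=0 p=1 clk=0
t0.Δ1 u=1 q=0 r=0 p=1 clk=1
t0.Δ2 u=1 q=0 r=0 p=0 clk=1
t0.Δ3 u=1 q=0 r=1 p=0 clk=1
t1.Δ0 u=1 q=0 r=1 p=0 clk=1
t1.Δ1 u=1 q=0 r=1 p=0 clk=0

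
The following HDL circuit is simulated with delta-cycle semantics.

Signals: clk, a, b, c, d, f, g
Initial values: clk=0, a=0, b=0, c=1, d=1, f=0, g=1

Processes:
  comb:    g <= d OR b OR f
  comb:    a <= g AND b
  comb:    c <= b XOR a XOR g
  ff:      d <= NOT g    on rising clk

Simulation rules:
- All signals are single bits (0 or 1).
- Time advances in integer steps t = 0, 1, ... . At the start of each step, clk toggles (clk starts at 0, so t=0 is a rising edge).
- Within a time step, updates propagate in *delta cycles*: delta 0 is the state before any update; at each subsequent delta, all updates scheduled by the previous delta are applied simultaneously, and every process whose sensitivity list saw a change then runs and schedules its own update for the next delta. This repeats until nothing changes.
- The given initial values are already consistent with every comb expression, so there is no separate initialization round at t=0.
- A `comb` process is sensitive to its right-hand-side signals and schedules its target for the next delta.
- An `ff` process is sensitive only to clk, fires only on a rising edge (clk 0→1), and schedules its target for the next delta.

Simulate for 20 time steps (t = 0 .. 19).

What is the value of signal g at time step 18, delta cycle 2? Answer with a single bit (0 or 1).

t=0 Δ0: c=1 f=0 b=0 clk=0 a=0 g=1 d=1
  Δ1: clk:0→1
  Δ2: d:1→0
  Δ3: g:1→0
  Δ4: c:1→0
  (4Δ to stable)
t=1 Δ0: c=0 f=0 b=0 clk=1 a=0 g=0 d=0
  Δ1: clk:1→0
  (1Δ to stable)
t=2 Δ0: c=0 f=0 b=0 clk=0 a=0 g=0 d=0
  Δ1: clk:0→1
  Δ2: d:0→1
  Δ3: g:0→1
  Δ4: c:0→1
  (4Δ to stable)
t=3 Δ0: c=1 f=0 b=0 clk=1 a=0 g=1 d=1
  Δ1: clk:1→0
  (1Δ to stable)
t=4 Δ0: c=1 f=0 b=0 clk=0 a=0 g=1 d=1
  Δ1: clk:0→1
  Δ2: d:1→0
  Δ3: g:1→0
  Δ4: c:1→0
  (4Δ to stable)
t=5 Δ0: c=0 f=0 b=0 clk=1 a=0 g=0 d=0
  Δ1: clk:1→0
  (1Δ to stable)
t=6 Δ0: c=0 f=0 b=0 clk=0 a=0 g=0 d=0
  Δ1: clk:0→1
  Δ2: d:0→1
  Δ3: g:0→1
  Δ4: c:0→1
  (4Δ to stable)
t=7 Δ0: c=1 f=0 b=0 clk=1 a=0 g=1 d=1
  Δ1: clk:1→0
  (1Δ to stable)
t=8 Δ0: c=1 f=0 b=0 clk=0 a=0 g=1 d=1
  Δ1: clk:0→1
  Δ2: d:1→0
  Δ3: g:1→0
  Δ4: c:1→0
  (4Δ to stable)
t=9 Δ0: c=0 f=0 b=0 clk=1 a=0 g=0 d=0
  Δ1: clk:1→0
  (1Δ to stable)
t=10 Δ0: c=0 f=0 b=0 clk=0 a=0 g=0 d=0
  Δ1: clk:0→1
  Δ2: d:0→1
  Δ3: g:0→1
  Δ4: c:0→1
  (4Δ to stable)
t=11 Δ0: c=1 f=0 b=0 clk=1 a=0 g=1 d=1
  Δ1: clk:1→0
  (1Δ to stable)
t=12 Δ0: c=1 f=0 b=0 clk=0 a=0 g=1 d=1
  Δ1: clk:0→1
  Δ2: d:1→0
  Δ3: g:1→0
  Δ4: c:1→0
  (4Δ to stable)
t=13 Δ0: c=0 f=0 b=0 clk=1 a=0 g=0 d=0
  Δ1: clk:1→0
  (1Δ to stable)
t=14 Δ0: c=0 f=0 b=0 clk=0 a=0 g=0 d=0
  Δ1: clk:0→1
  Δ2: d:0→1
  Δ3: g:0→1
  Δ4: c:0→1
  (4Δ to stable)
t=15 Δ0: c=1 f=0 b=0 clk=1 a=0 g=1 d=1
  Δ1: clk:1→0
  (1Δ to stable)
t=16 Δ0: c=1 f=0 b=0 clk=0 a=0 g=1 d=1
  Δ1: clk:0→1
  Δ2: d:1→0
  Δ3: g:1→0
  Δ4: c:1→0
  (4Δ to stable)
t=17 Δ0: c=0 f=0 b=0 clk=1 a=0 g=0 d=0
  Δ1: clk:1→0
  (1Δ to stable)
t=18 Δ0: c=0 f=0 b=0 clk=0 a=0 g=0 d=0
  Δ1: clk:0→1
  Δ2: d:0→1
  Δ3: g:0→1
  Δ4: c:0→1
  (4Δ to stable)
t=19 Δ0: c=1 f=0 b=0 clk=1 a=0 g=1 d=1
  Δ1: clk:1→0
  (1Δ to stable)

0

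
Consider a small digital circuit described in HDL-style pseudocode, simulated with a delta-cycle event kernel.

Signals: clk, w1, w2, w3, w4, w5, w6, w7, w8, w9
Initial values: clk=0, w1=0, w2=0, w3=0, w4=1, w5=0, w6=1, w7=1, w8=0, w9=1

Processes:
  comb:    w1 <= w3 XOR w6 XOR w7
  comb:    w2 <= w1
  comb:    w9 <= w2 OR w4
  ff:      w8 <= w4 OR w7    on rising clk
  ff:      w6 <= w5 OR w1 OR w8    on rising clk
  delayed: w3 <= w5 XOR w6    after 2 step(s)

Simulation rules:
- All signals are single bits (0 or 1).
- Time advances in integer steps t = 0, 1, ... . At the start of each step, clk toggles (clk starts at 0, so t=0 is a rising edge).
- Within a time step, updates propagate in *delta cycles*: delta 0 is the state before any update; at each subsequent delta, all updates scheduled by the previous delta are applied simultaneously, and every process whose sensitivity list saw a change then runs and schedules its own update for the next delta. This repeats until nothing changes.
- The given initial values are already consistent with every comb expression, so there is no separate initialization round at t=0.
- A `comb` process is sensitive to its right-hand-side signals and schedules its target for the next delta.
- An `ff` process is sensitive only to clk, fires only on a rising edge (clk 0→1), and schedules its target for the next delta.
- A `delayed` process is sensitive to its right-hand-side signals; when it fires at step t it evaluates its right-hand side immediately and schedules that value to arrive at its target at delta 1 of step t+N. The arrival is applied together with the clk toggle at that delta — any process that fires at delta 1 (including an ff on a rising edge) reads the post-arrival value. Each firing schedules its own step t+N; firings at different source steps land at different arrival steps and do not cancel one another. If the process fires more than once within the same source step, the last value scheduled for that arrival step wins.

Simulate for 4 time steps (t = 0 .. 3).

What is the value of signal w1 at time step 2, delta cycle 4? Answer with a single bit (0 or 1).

t=0 Δ0: w2=0 w5=0 w9=1 w3=0 w1=0 w7=1 w4=1 clk=0 w6=1 w8=0
  Δ1: clk:0→1
  Δ2: w6:1→0, w8:0→1
  Δ3: w1:0→1
  Δ4: w2:0→1
  (4Δ to stable)
t=1 Δ0: w2=1 w5=0 w9=1 w3=0 w1=1 w7=1 w4=1 clk=1 w6=0 w8=1
  Δ1: clk:1→0
  (1Δ to stable)
t=2 Δ0: w2=1 w5=0 w9=1 w3=0 w1=1 w7=1 w4=1 clk=0 w6=0 w8=1
  Δ1: clk:0→1
  Δ2: w6:0→1
  Δ3: w1:1→0
  Δ4: w2:1→0
  (4Δ to stable)
t=3 Δ0: w2=0 w5=0 w9=1 w3=0 w1=0 w7=1 w4=1 clk=1 w6=1 w8=1
  Δ1: clk:1→0
  (1Δ to stable)

0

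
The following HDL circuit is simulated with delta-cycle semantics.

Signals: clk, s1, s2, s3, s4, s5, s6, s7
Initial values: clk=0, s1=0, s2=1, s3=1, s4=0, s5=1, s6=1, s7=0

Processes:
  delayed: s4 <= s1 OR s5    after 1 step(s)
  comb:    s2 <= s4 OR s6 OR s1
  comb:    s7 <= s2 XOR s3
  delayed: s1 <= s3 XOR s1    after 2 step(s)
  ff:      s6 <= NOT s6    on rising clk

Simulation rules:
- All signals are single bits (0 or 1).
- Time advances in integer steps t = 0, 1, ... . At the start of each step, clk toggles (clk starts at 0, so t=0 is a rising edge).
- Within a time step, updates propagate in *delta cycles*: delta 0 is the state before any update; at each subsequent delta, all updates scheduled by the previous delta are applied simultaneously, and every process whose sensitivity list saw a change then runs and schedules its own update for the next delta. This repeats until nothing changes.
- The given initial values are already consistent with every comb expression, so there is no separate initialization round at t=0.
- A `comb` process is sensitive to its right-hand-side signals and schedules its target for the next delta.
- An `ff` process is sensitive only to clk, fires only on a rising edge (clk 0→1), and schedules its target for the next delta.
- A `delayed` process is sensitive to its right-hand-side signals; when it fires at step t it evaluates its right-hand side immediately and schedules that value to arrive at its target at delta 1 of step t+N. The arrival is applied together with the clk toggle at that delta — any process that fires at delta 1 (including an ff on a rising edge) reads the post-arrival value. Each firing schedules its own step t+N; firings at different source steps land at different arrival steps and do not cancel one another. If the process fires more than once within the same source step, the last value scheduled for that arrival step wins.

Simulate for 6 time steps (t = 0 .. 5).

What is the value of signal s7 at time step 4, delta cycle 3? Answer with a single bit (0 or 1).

[bits: s5,s3,s7,s2,s1,s4,clk,s6]
t=0: Δ0=11010001 Δ1=11010011 Δ2=11010010 Δ3=11000010 Δ4=11100010 | 4Δ
t=1: Δ0=11100010 Δ1=11100000 | 1Δ
t=2: Δ0=11100000 Δ1=11100010 Δ2=11100011 Δ3=11110011 Δ4=11010011 | 4Δ
t=3: Δ0=11010011 Δ1=11010001 | 1Δ
t=4: Δ0=11010001 Δ1=11010011 Δ2=11010010 Δ3=11000010 Δ4=11100010 | 4Δ
t=5: Δ0=11100010 Δ1=11100000 | 1Δ

0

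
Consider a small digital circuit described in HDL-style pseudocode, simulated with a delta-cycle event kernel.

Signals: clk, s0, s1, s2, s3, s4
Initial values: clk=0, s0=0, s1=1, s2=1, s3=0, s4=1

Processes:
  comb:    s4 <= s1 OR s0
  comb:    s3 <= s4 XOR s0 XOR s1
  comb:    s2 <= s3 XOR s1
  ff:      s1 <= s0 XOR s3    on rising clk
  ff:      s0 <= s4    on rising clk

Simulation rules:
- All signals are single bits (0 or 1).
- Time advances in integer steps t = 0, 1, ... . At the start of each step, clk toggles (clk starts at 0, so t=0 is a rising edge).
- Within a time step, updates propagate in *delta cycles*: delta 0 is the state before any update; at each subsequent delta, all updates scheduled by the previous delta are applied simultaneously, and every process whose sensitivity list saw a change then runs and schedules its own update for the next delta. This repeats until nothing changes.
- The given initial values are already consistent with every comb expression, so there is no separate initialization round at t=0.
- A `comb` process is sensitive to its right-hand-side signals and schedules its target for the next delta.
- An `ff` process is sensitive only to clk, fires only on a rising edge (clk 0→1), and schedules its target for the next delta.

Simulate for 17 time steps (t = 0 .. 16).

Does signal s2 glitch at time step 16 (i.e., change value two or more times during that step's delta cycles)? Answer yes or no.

[bits: s2,s4,s3,s1,clk,s0]
t=0: Δ0=110100 Δ1=110110 Δ2=110011 Δ3=010011 | 3Δ
t=1: Δ0=010011 Δ1=010001 | 1Δ
t=2: Δ0=010001 Δ1=010011 Δ2=010111 Δ3=111111 Δ4=011111 | 4Δ
t=3: Δ0=011111 Δ1=011101 | 1Δ
t=4: Δ0=011101 Δ1=011111 Δ2=011011 Δ3=110011 Δ4=010011 | 4Δ
t=5: Δ0=010011 Δ1=010001 | 1Δ
t=6: Δ0=010001 Δ1=010011 Δ2=010111 Δ3=111111 Δ4=011111 | 4Δ
t=7: Δ0=011111 Δ1=011101 | 1Δ
t=8: Δ0=011101 Δ1=011111 Δ2=011011 Δ3=110011 Δ4=010011 | 4Δ
t=9: Δ0=010011 Δ1=010001 | 1Δ
t=10: Δ0=010001 Δ1=010011 Δ2=010111 Δ3=111111 Δ4=011111 | 4Δ
t=11: Δ0=011111 Δ1=011101 | 1Δ
t=12: Δ0=011101 Δ1=011111 Δ2=011011 Δ3=110011 Δ4=010011 | 4Δ
t=13: Δ0=010011 Δ1=010001 | 1Δ
t=14: Δ0=010001 Δ1=010011 Δ2=010111 Δ3=111111 Δ4=011111 | 4Δ
t=15: Δ0=011111 Δ1=011101 | 1Δ
t=16: Δ0=011101 Δ1=011111 Δ2=011011 Δ3=110011 Δ4=010011 | 4Δ

yes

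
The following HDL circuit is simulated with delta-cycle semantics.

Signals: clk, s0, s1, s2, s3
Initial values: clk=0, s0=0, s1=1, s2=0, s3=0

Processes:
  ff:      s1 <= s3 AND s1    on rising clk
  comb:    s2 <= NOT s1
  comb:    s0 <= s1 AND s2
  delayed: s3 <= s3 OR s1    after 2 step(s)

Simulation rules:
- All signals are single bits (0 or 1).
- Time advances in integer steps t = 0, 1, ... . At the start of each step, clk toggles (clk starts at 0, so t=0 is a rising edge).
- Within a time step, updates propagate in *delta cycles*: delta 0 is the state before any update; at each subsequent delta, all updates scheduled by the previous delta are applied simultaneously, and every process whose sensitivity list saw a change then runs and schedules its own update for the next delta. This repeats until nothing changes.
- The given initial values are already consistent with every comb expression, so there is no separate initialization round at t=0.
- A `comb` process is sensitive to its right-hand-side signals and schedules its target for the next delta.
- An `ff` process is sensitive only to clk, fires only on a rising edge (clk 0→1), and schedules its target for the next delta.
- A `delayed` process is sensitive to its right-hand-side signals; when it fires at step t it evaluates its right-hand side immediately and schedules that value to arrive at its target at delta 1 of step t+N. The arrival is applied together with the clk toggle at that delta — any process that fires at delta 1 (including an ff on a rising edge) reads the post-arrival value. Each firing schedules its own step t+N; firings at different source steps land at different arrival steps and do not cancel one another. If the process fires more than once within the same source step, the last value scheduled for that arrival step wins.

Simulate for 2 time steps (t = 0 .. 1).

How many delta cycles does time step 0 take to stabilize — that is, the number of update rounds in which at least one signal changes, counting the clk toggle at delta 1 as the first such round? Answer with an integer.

t=0 Δ0: s0=0 clk=0 s2=0 s3=0 s1=1
  Δ1: clk:0→1
  Δ2: s1:1→0
  Δ3: s2:0→1
  (3Δ to stable)
t=1 Δ0: s0=0 clk=1 s2=1 s3=0 s1=0
  Δ1: clk:1→0
  (1Δ to stable)

3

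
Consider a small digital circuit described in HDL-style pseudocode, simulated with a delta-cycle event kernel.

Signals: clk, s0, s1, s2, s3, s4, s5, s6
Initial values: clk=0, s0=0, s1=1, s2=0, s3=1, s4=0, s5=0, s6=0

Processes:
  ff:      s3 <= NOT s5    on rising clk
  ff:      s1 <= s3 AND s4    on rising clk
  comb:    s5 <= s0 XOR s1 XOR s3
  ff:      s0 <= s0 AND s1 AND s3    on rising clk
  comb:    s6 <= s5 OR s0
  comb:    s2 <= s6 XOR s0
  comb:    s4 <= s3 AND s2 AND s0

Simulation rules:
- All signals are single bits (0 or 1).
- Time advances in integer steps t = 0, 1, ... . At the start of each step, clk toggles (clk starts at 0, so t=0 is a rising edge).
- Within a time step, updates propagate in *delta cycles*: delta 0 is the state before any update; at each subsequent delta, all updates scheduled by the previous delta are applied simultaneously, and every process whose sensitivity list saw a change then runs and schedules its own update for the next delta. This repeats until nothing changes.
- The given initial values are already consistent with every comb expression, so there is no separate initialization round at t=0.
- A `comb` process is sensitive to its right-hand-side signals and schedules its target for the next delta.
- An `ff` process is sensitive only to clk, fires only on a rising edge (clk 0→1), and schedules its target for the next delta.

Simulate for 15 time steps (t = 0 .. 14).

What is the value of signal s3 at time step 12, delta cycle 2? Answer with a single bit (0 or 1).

t=0 Δ0: clk=0 s5=0 s2=0 s0=0 s1=1 s3=1 s4=0 s6=0
  Δ1: clk:0→1
  Δ2: s1:1→0
  Δ3: s5:0→1
  Δ4: s6:0→1
  Δ5: s2:0→1
  (5Δ to stable)
t=1 Δ0: clk=1 s5=1 s2=1 s0=0 s1=0 s3=1 s4=0 s6=1
  Δ1: clk:1→0
  (1Δ to stable)
t=2 Δ0: clk=0 s5=1 s2=1 s0=0 s1=0 s3=1 s4=0 s6=1
  Δ1: clk:0→1
  Δ2: s3:1→0
  Δ3: s5:1→0
  Δ4: s6:1→0
  Δ5: s2:1→0
  (5Δ to stable)
t=3 Δ0: clk=1 s5=0 s2=0 s0=0 s1=0 s3=0 s4=0 s6=0
  Δ1: clk:1→0
  (1Δ to stable)
t=4 Δ0: clk=0 s5=0 s2=0 s0=0 s1=0 s3=0 s4=0 s6=0
  Δ1: clk:0→1
  Δ2: s3:0→1
  Δ3: s5:0→1
  Δ4: s6:0→1
  Δ5: s2:0→1
  (5Δ to stable)
t=5 Δ0: clk=1 s5=1 s2=1 s0=0 s1=0 s3=1 s4=0 s6=1
  Δ1: clk:1→0
  (1Δ to stable)
t=6 Δ0: clk=0 s5=1 s2=1 s0=0 s1=0 s3=1 s4=0 s6=1
  Δ1: clk:0→1
  Δ2: s3:1→0
  Δ3: s5:1→0
  Δ4: s6:1→0
  Δ5: s2:1→0
  (5Δ to stable)
t=7 Δ0: clk=1 s5=0 s2=0 s0=0 s1=0 s3=0 s4=0 s6=0
  Δ1: clk:1→0
  (1Δ to stable)
t=8 Δ0: clk=0 s5=0 s2=0 s0=0 s1=0 s3=0 s4=0 s6=0
  Δ1: clk:0→1
  Δ2: s3:0→1
  Δ3: s5:0→1
  Δ4: s6:0→1
  Δ5: s2:0→1
  (5Δ to stable)
t=9 Δ0: clk=1 s5=1 s2=1 s0=0 s1=0 s3=1 s4=0 s6=1
  Δ1: clk:1→0
  (1Δ to stable)
t=10 Δ0: clk=0 s5=1 s2=1 s0=0 s1=0 s3=1 s4=0 s6=1
  Δ1: clk:0→1
  Δ2: s3:1→0
  Δ3: s5:1→0
  Δ4: s6:1→0
  Δ5: s2:1→0
  (5Δ to stable)
t=11 Δ0: clk=1 s5=0 s2=0 s0=0 s1=0 s3=0 s4=0 s6=0
  Δ1: clk:1→0
  (1Δ to stable)
t=12 Δ0: clk=0 s5=0 s2=0 s0=0 s1=0 s3=0 s4=0 s6=0
  Δ1: clk:0→1
  Δ2: s3:0→1
  Δ3: s5:0→1
  Δ4: s6:0→1
  Δ5: s2:0→1
  (5Δ to stable)
t=13 Δ0: clk=1 s5=1 s2=1 s0=0 s1=0 s3=1 s4=0 s6=1
  Δ1: clk:1→0
  (1Δ to stable)
t=14 Δ0: clk=0 s5=1 s2=1 s0=0 s1=0 s3=1 s4=0 s6=1
  Δ1: clk:0→1
  Δ2: s3:1→0
  Δ3: s5:1→0
  Δ4: s6:1→0
  Δ5: s2:1→0
  (5Δ to stable)

1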